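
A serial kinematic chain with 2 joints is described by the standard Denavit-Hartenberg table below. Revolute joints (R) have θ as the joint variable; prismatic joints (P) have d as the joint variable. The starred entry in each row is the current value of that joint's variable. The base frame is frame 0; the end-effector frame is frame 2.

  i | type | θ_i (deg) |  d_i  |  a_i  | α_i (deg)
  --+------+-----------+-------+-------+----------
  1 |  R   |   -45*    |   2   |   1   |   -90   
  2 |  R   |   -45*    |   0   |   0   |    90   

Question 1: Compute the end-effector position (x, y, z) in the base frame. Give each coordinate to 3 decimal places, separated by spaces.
0.707 -0.707 2.000

after link 1: o_1 = (0.7071, -0.7071, 2.0000)
after link 2: o_2 = (0.7071, -0.7071, 2.0000)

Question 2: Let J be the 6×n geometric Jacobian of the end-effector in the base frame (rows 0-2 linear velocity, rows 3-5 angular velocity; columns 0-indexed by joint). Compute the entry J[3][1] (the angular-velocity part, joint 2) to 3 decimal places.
0.707

axis z_1 = (0.7071,0.7071,0.0000); lever o_n−o_1 = (0.0000,0.0000,0.0000)
cross product → J_v[:, 1] = (0.0000,0.0000,0.0000)
J_ω[:, 1] = z_1
entry J[3][1] = 0.7071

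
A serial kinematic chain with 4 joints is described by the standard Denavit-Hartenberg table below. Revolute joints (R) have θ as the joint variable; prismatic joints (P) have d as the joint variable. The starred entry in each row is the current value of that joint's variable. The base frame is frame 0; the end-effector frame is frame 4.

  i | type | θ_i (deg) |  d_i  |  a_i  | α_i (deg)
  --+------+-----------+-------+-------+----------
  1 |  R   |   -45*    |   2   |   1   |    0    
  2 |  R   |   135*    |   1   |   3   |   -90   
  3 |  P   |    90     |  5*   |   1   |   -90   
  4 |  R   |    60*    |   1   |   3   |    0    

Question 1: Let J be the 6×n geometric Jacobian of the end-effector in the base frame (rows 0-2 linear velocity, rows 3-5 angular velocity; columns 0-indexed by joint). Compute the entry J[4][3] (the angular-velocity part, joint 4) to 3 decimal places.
-1.000

axis z_3 = (-0.0000,-1.0000,-0.0000); lever o_n−o_3 = (2.5981,-1.0000,-1.5000)
cross product → J_v[:, 3] = (1.5000,-0.0000,2.5981)
J_ω[:, 3] = z_3
entry J[4][3] = -1.0000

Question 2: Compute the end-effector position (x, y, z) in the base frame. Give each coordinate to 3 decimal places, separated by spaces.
-1.695 1.293 0.500

after link 1: o_1 = (0.7071, -0.7071, 2.0000)
after link 2: o_2 = (0.7071, 2.2929, 3.0000)
after link 3: o_3 = (-4.2929, 2.2929, 2.0000)
after link 4: o_4 = (-1.6948, 1.2929, 0.5000)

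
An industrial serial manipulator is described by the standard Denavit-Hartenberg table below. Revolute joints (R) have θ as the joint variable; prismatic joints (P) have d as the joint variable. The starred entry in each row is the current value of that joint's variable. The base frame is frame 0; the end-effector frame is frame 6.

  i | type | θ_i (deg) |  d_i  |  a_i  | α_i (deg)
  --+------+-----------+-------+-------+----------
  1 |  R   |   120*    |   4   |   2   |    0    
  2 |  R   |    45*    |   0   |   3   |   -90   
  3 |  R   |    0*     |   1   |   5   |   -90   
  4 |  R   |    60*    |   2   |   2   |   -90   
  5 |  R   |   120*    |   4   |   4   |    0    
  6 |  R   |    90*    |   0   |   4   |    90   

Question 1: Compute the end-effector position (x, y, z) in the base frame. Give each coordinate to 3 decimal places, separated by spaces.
-4.226 0.526 3.464

after link 1: o_1 = (-1.0000, 1.7321, 4.0000)
after link 2: o_2 = (-3.8978, 2.5085, 4.0000)
after link 3: o_3 = (-8.9862, 2.8367, 4.0000)
after link 4: o_4 = (-9.5039, 4.7685, 2.0000)
after link 5: o_5 = (-5.1225, 3.8720, 5.4641)
after link 6: o_6 = (-4.2259, 0.5259, 3.4641)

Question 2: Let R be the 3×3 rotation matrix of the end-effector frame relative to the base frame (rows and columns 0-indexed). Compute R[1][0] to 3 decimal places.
-0.837

End-effector x-axis (col 0 of R) = (0.2241,-0.8365,-0.5000)
R[1][0] = -0.8365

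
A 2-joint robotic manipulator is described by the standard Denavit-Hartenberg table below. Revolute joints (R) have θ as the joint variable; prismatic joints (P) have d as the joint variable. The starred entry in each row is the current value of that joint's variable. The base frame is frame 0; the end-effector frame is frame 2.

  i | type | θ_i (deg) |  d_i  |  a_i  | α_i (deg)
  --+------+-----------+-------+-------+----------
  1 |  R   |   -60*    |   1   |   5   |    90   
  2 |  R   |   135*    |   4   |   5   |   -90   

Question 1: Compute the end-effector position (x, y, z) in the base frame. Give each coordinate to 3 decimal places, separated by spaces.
after link 1: o_1 = (2.5000, -4.3301, 1.0000)
after link 2: o_2 = (-2.7319, -3.2683, 4.5355)

-2.732 -3.268 4.536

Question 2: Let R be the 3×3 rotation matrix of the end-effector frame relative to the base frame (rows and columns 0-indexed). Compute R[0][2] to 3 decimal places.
-0.354

End-effector z-axis (col 2 of R) = (-0.3536,0.6124,-0.7071)
R[0][2] = -0.3536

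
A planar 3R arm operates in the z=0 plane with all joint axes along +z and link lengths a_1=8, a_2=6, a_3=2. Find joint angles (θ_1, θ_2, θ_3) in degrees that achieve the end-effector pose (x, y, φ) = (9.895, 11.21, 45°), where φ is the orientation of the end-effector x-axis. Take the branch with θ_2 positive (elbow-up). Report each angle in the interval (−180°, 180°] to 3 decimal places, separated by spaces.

30.001 45.001 -30.002

wrist centre = target − a_3·(cos φ, sin φ) = (8.4808, 9.7958)
cos θ_2 = (167.8812−8²−6²)/(2·8·6) = 0.7071; θ_2 = 45.0009° (elbow-up)
β = atan2(9.7958,8.4808) = 49.1153°; ψ = atan2(4.2427,12.2426) = 19.1139°
θ_1 = β − ψ = 30.0014°
θ_3 = φ − θ_1 − θ_2 = -30.0023° (wrapped to (-180°,180°])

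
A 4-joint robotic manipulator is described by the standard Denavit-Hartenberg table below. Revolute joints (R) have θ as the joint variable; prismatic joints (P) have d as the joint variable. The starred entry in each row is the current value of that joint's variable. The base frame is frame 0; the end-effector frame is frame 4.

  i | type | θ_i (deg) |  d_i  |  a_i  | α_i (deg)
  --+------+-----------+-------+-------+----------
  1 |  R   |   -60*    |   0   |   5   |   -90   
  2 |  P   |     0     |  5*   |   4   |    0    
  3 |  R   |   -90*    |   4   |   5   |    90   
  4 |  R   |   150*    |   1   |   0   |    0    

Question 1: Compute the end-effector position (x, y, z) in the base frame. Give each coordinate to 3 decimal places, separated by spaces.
after link 1: o_1 = (2.5000, -4.3301, 0.0000)
after link 2: o_2 = (8.8301, -5.2942, 0.0000)
after link 3: o_3 = (12.2942, -3.2942, 5.0000)
after link 4: o_4 = (11.7942, -2.4282, 5.0000)

11.794 -2.428 5.000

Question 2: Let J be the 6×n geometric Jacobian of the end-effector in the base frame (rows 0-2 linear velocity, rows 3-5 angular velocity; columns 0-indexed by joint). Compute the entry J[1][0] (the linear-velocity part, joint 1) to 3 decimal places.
11.794

axis z_0 = ẑ; lever o_n−o_0 = (11.7942,-2.4282,5.0000)
cross product → J_v[:, 0] = (2.4282,11.7942,-0.0000)
J_ω[:, 0] = z_0
entry J[1][0] = 11.7942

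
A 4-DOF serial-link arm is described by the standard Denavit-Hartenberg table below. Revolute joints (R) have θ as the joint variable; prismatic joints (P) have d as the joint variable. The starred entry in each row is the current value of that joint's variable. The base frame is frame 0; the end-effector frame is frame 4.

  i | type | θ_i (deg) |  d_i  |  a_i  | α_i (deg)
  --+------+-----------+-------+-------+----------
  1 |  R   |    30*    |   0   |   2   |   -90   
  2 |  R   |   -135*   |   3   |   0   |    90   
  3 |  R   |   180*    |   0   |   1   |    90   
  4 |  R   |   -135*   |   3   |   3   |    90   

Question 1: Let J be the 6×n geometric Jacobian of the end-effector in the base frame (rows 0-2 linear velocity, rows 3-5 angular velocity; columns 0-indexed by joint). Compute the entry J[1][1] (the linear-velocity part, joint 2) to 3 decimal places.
axis z_1 = (-0.5000,0.8660,0.0000); lever o_n−o_1 = (-2.3876,5.5497,2.2929)
cross product → J_v[:, 1] = (1.9857,1.1464,-0.7071)
J_ω[:, 1] = z_1
entry J[1][1] = 1.1464

1.146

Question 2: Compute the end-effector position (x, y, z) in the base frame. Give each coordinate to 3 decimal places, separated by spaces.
after link 1: o_1 = (1.7321, 1.0000, 0.0000)
after link 2: o_2 = (0.2321, 3.5981, 0.0000)
after link 3: o_3 = (0.8444, 3.9516, -0.7071)
after link 4: o_4 = (-0.6556, 6.5497, 2.2929)

-0.656 6.550 2.293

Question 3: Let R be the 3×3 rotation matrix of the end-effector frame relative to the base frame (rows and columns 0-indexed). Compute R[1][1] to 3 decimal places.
0.866

End-effector y-axis (col 1 of R) = (-0.5000,0.8660,0.0000)
R[1][1] = 0.8660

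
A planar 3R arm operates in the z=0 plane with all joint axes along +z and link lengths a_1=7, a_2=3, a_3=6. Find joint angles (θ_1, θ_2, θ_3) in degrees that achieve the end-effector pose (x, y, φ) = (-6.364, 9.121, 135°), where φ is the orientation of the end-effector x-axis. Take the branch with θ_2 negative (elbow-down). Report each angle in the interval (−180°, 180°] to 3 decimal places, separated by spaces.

137.001 -135.006 133.005

wrist centre = target − a_3·(cos φ, sin φ) = (-2.1214, 4.8784)
cos θ_2 = (28.2986−7²−3²)/(2·7·3) = -0.7072; θ_2 = -135.0057° (elbow-down)
β = atan2(4.8784,-2.1214) = 113.5019°; ψ = atan2(-2.1211,4.8785) = -23.4989°
θ_1 = β − ψ = 137.0008°
θ_3 = φ − θ_1 − θ_2 = 133.0049° (wrapped to (-180°,180°])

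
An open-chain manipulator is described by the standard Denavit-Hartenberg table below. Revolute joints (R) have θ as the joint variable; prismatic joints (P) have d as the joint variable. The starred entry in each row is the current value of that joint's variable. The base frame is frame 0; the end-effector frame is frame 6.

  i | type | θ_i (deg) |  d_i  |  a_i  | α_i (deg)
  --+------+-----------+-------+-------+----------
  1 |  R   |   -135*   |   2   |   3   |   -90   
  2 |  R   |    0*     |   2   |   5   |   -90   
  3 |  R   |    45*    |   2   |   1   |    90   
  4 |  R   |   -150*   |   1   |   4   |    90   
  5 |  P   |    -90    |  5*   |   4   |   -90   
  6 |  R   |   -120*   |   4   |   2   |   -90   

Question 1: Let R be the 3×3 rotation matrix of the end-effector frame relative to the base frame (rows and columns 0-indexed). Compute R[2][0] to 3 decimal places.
-0.750

End-effector x-axis (col 0 of R) = (0.4330,-0.5000,-0.7500)
R[2][0] = -0.7500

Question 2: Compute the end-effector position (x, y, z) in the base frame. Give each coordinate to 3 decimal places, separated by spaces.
5.052 -5.071 -1.830

after link 1: o_1 = (-2.1213, -2.1213, 2.0000)
after link 2: o_2 = (-4.2426, -7.0711, 2.0000)
after link 3: o_3 = (-5.2426, -7.0711, -0.0000)
after link 4: o_4 = (-1.7785, -8.0711, 2.0000)
after link 5: o_5 = (0.7215, -4.0711, -2.3301)
after link 6: o_6 = (5.0516, -5.0711, -1.8301)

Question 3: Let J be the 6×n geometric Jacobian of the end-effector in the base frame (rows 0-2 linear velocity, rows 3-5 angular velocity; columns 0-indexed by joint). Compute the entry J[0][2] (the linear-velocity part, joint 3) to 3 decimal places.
axis z_2 = (0.0000,-0.0000,-1.0000); lever o_n−o_2 = (9.2942,2.0000,-3.8301)
cross product → J_v[:, 2] = (2.0000,-9.2942,0.0000)
J_ω[:, 2] = z_2
entry J[0][2] = 2.0000

2.000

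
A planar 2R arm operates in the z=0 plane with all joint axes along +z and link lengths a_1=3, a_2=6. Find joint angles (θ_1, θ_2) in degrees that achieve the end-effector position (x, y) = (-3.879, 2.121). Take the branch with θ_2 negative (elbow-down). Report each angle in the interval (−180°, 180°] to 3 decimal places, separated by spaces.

cos θ_2 = (19.5453−3²−6²)/(2·3·6) = -0.7071; θ_2 = -134.9975° (elbow-down)
β = atan2(2.1210,-3.8790) = 151.3306°; ψ = atan2(-4.2428,-1.2425) = -106.3219°
θ_1 = β − ψ = 257.6525°

-102.347 -134.997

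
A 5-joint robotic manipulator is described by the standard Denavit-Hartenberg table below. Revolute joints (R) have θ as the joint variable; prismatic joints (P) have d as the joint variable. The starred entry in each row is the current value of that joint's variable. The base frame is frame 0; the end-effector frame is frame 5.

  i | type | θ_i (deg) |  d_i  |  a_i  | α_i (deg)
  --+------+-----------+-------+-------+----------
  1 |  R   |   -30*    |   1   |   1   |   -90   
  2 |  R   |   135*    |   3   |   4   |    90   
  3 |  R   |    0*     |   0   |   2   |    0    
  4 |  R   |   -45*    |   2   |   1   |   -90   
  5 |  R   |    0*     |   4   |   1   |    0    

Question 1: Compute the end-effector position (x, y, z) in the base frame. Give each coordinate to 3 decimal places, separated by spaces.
after link 1: o_1 = (0.8660, -0.5000, 1.0000)
after link 2: o_2 = (-0.0835, 3.5123, -1.8284)
after link 3: o_3 = (-1.3082, 4.2194, -3.2426)
after link 4: o_4 = (-0.8700, 3.1499, -5.1569)
after link 5: o_5 = (-1.9744, 6.2370, -7.6569)

-1.974 6.237 -7.657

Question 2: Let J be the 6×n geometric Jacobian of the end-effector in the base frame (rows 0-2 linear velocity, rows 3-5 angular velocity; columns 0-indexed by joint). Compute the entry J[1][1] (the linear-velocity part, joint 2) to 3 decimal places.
axis z_1 = (0.5000,0.8660,0.0000); lever o_n−o_1 = (-2.8405,6.7370,-8.6569)
cross product → J_v[:, 1] = (-7.4971,4.3284,5.8284)
J_ω[:, 1] = z_1
entry J[1][1] = 4.3284

4.328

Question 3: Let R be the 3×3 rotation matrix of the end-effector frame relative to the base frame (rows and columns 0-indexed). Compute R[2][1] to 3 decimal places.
0.707

End-effector y-axis (col 1 of R) = (-0.6124,0.3536,0.7071)
R[2][1] = 0.7071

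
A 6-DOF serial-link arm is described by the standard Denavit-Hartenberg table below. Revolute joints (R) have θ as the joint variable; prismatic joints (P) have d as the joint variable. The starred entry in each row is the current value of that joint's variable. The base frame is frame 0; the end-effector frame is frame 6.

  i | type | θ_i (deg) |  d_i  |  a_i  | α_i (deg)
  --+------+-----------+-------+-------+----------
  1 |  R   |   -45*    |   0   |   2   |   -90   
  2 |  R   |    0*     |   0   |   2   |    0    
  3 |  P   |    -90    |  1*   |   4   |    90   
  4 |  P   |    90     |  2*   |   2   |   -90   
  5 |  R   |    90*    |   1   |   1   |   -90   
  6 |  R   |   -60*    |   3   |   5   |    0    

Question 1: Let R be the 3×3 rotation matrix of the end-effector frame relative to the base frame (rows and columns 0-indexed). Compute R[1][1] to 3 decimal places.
-0.612

End-effector y-axis (col 1 of R) = (0.6124,-0.6124,0.5000)
R[1][1] = -0.6124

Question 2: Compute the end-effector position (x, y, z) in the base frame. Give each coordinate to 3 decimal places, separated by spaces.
after link 1: o_1 = (1.4142, -1.4142, 0.0000)
after link 2: o_2 = (2.8284, -2.8284, 0.0000)
after link 3: o_3 = (3.5355, -2.1213, 4.0000)
after link 4: o_4 = (3.5355, 0.7071, 4.0000)
after link 5: o_5 = (4.2426, -0.0000, 3.0000)
after link 6: o_6 = (3.8891, -3.8891, -1.3301)

3.889 -3.889 -1.330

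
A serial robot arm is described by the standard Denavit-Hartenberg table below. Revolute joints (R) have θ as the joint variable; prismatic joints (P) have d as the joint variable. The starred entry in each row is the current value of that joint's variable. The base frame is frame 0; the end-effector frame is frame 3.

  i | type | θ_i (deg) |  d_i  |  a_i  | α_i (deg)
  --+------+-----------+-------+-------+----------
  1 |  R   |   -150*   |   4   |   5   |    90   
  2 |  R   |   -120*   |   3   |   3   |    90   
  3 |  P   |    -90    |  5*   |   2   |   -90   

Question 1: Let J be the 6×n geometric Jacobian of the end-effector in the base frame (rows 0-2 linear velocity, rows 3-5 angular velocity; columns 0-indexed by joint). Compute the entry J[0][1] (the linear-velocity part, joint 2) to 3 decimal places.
axis z_1 = (-0.5000,0.8660,0.0000); lever o_n−o_1 = (4.5490,3.7811,-0.0981)
cross product → J_v[:, 1] = (-0.0849,-0.0490,-5.8301)
J_ω[:, 1] = z_1
entry J[0][1] = -0.0849

-0.085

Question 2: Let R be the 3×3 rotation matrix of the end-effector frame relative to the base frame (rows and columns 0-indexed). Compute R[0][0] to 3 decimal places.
End-effector x-axis (col 0 of R) = (0.5000,-0.8660,-0.0000)
R[0][0] = 0.5000

0.500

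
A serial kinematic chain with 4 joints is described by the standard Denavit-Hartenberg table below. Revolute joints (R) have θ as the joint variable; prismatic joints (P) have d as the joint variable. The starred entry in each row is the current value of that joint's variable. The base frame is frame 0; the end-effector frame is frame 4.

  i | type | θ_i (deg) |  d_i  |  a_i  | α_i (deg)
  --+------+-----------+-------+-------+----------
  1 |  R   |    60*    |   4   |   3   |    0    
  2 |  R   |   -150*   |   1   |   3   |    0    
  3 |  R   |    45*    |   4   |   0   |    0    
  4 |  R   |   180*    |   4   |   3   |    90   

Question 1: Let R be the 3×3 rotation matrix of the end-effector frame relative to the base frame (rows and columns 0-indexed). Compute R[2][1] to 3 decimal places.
End-effector y-axis (col 1 of R) = (-0.0000,-0.0000,1.0000)
R[2][1] = 1.0000

1.000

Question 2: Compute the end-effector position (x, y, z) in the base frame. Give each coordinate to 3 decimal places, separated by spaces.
-0.621 1.719 13.000

after link 1: o_1 = (1.5000, 2.5981, 4.0000)
after link 2: o_2 = (1.5000, -0.4019, 5.0000)
after link 3: o_3 = (1.5000, -0.4019, 9.0000)
after link 4: o_4 = (-0.6213, 1.7194, 13.0000)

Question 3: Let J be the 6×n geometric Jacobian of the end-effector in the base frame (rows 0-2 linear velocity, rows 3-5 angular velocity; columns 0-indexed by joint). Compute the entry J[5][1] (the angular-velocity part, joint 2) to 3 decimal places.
axis z_1 = (0.0000,0.0000,1.0000); lever o_n−o_1 = (-2.1213,-0.8787,9.0000)
cross product → J_v[:, 1] = (0.8787,-2.1213,0.0000)
J_ω[:, 1] = z_1
entry J[5][1] = 1.0000

1.000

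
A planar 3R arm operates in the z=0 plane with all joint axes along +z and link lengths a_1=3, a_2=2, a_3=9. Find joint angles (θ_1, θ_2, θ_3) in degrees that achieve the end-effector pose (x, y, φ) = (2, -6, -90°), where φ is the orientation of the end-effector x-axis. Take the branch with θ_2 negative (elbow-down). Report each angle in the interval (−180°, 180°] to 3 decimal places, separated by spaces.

wrist centre = target − a_3·(cos φ, sin φ) = (2.0000, 3.0000)
cos θ_2 = (13.0000−3²−2²)/(2·3·2) = -0.0000; θ_2 = -90.0000° (elbow-down)
β = atan2(3.0000,2.0000) = 56.3099°; ψ = atan2(-2.0000,3.0000) = -33.6901°
θ_1 = β − ψ = 90.0000°
θ_3 = φ − θ_1 − θ_2 = -90.0000° (wrapped to (-180°,180°])

90.000 -90.000 -90.000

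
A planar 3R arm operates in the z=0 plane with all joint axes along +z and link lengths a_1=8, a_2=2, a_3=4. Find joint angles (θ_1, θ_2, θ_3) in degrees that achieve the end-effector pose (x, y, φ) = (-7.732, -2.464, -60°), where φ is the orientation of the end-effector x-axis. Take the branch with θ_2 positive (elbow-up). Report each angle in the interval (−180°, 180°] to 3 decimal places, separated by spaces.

wrist centre = target − a_3·(cos φ, sin φ) = (-9.7320, 1.0001)
cos θ_2 = (95.7120−8²−2²)/(2·8·2) = 0.8660; θ_2 = 30.0028° (elbow-up)
β = atan2(1.0001,-9.7320) = 174.1326°; ψ = atan2(1.0001,9.7320) = 5.8673°
θ_1 = β − ψ = 168.2654°
θ_3 = φ − θ_1 − θ_2 = 101.7318° (wrapped to (-180°,180°])

168.265 30.003 101.732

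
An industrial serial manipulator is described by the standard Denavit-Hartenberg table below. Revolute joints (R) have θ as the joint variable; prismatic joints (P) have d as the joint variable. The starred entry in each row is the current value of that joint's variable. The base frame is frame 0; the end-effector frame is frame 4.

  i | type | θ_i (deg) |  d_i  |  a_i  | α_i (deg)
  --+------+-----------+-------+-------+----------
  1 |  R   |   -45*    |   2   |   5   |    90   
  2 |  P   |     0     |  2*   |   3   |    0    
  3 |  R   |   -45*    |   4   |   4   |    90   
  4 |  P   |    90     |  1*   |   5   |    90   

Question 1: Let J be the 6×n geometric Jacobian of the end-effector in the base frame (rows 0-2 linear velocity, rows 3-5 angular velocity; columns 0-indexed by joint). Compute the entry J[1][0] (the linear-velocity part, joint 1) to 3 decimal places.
-0.621

axis z_0 = ẑ; lever o_n−o_0 = (-0.6213,-14.9350,-1.5355)
cross product → J_v[:, 0] = (14.9350,-0.6213,0.0000)
J_ω[:, 0] = z_0
entry J[1][0] = -0.6213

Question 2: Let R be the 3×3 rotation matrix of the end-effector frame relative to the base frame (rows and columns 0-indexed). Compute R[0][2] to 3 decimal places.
0.500

End-effector z-axis (col 2 of R) = (0.5000,-0.5000,-0.7071)
R[0][2] = 0.5000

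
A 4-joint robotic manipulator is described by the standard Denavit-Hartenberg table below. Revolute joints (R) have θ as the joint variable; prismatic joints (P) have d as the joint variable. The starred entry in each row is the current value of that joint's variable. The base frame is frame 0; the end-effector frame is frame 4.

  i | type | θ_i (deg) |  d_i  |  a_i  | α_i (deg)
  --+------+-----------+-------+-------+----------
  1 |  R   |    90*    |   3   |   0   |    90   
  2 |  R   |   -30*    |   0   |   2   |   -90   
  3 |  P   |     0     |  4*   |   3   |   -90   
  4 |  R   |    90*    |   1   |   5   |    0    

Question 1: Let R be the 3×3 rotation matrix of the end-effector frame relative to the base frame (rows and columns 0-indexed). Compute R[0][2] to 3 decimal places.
End-effector z-axis (col 2 of R) = (-1.0000,0.0000,0.0000)
R[0][2] = -1.0000

-1.000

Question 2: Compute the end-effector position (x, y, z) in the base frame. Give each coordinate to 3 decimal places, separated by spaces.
after link 1: o_1 = (0.0000, 0.0000, 3.0000)
after link 2: o_2 = (0.0000, 1.7321, 2.0000)
after link 3: o_3 = (0.0000, 6.3301, 3.9641)
after link 4: o_4 = (-1.0000, 3.8301, -0.3660)

-1.000 3.830 -0.366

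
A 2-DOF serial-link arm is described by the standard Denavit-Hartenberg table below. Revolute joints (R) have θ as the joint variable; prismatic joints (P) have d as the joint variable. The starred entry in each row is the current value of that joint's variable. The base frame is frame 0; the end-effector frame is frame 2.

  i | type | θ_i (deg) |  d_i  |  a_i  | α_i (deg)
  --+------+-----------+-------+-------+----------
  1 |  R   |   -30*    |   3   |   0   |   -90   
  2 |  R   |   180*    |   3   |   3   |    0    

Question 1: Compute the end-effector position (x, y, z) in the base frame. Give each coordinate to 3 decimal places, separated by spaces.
after link 1: o_1 = (0.0000, 0.0000, 3.0000)
after link 2: o_2 = (-1.0981, 4.0981, 3.0000)

-1.098 4.098 3.000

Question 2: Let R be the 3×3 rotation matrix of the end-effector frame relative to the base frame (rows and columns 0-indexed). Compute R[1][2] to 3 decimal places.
0.866

End-effector z-axis (col 2 of R) = (0.5000,0.8660,0.0000)
R[1][2] = 0.8660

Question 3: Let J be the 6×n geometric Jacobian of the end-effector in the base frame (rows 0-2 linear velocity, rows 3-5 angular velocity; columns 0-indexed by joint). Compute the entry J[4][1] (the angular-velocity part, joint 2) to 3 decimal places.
axis z_1 = (0.5000,0.8660,0.0000); lever o_n−o_1 = (-1.0981,4.0981,0.0000)
cross product → J_v[:, 1] = (-0.0000,-0.0000,3.0000)
J_ω[:, 1] = z_1
entry J[4][1] = 0.8660

0.866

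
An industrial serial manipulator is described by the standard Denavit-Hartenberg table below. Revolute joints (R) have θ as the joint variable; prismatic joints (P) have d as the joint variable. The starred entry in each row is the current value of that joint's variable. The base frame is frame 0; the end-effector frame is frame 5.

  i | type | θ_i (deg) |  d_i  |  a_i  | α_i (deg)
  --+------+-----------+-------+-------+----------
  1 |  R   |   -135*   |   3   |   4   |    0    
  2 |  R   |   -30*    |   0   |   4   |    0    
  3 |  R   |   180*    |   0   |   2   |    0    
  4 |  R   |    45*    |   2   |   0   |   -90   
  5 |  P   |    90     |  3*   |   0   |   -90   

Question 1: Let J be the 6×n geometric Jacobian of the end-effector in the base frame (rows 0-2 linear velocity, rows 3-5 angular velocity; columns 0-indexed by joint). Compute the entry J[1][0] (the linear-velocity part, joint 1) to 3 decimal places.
axis z_0 = ẑ; lever o_n−o_0 = (-7.3584,-1.8461,5.0000)
cross product → J_v[:, 0] = (1.8461,-7.3584,0.0000)
J_ω[:, 0] = z_0
entry J[1][0] = -7.3584

-7.358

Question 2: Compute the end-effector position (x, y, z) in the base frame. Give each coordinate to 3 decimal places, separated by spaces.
-7.358 -1.846 5.000

after link 1: o_1 = (-2.8284, -2.8284, 3.0000)
after link 2: o_2 = (-6.6921, -3.8637, 3.0000)
after link 3: o_3 = (-4.7603, -3.3461, 3.0000)
after link 4: o_4 = (-4.7603, -3.3461, 5.0000)
after link 5: o_5 = (-7.3584, -1.8461, 5.0000)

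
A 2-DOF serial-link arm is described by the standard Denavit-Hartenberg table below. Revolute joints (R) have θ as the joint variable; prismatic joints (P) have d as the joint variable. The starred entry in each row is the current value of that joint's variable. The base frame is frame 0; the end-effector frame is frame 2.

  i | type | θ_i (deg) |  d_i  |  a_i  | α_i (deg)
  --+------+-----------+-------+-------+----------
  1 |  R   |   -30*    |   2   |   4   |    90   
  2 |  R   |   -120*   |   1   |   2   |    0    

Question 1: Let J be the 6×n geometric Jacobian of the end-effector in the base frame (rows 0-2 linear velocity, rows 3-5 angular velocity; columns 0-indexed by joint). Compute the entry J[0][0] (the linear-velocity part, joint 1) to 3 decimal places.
axis z_0 = ẑ; lever o_n−o_0 = (2.0981,-2.3660,0.2679)
cross product → J_v[:, 0] = (2.3660,2.0981,-0.0000)
J_ω[:, 0] = z_0
entry J[0][0] = 2.3660

2.366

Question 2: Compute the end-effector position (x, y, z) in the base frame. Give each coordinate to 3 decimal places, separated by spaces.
after link 1: o_1 = (3.4641, -2.0000, 2.0000)
after link 2: o_2 = (2.0981, -2.3660, 0.2679)

2.098 -2.366 0.268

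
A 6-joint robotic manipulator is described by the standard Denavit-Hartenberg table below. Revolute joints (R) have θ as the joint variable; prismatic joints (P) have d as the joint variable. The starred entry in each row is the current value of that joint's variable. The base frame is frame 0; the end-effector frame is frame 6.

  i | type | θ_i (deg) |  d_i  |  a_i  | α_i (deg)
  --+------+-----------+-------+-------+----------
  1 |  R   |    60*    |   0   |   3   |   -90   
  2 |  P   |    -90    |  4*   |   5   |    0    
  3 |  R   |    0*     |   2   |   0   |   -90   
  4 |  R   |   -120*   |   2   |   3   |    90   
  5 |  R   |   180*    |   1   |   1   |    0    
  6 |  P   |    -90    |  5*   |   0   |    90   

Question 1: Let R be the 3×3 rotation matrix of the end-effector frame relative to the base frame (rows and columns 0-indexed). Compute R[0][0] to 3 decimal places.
End-effector x-axis (col 0 of R) = (0.5000,0.8660,-0.0000)
R[0][0] = 0.5000

0.500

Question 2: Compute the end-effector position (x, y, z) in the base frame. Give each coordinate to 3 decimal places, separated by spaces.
after link 1: o_1 = (1.5000, 2.5981, 0.0000)
after link 2: o_2 = (-1.9641, 4.5981, 5.0000)
after link 3: o_3 = (-3.6962, 5.5981, 5.0000)
after link 4: o_4 = (-4.9462, 8.6292, 3.5000)
after link 5: o_5 = (-3.7631, 7.9462, 3.1340)
after link 6: o_6 = (-1.5981, 6.6962, -1.1962)

-1.598 6.696 -1.196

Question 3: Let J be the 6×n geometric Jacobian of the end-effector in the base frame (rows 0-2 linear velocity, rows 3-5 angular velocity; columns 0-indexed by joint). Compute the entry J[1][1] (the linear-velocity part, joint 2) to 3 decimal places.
prismatic axis z_1 = (-0.8660,0.5000,0.0000)
J_v[:, 1] = z_1; J_ω[:, 1] = (0,0,0)
entry J[1][1] = 0.5000

0.500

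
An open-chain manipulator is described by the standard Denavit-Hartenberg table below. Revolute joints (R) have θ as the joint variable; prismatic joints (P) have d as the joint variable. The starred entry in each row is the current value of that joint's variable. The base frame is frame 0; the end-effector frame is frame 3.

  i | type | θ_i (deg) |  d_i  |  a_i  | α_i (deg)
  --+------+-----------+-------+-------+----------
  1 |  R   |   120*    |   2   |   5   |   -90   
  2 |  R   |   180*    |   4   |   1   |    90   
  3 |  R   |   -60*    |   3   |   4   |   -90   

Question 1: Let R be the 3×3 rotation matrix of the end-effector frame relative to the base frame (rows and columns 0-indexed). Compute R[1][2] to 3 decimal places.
-1.000

End-effector z-axis (col 2 of R) = (-0.0000,-1.0000,-0.0000)
R[1][2] = -1.0000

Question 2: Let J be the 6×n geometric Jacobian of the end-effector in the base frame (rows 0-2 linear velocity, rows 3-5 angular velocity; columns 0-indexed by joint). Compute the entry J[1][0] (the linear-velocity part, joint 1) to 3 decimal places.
axis z_0 = ẑ; lever o_n−o_0 = (-1.4641,1.4641,-1.0000)
cross product → J_v[:, 0] = (-1.4641,-1.4641,0.0000)
J_ω[:, 0] = z_0
entry J[1][0] = -1.4641

-1.464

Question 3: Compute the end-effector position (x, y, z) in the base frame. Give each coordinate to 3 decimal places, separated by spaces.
-1.464 1.464 -1.000

after link 1: o_1 = (-2.5000, 4.3301, 2.0000)
after link 2: o_2 = (-5.4641, 1.4641, 2.0000)
after link 3: o_3 = (-1.4641, 1.4641, -1.0000)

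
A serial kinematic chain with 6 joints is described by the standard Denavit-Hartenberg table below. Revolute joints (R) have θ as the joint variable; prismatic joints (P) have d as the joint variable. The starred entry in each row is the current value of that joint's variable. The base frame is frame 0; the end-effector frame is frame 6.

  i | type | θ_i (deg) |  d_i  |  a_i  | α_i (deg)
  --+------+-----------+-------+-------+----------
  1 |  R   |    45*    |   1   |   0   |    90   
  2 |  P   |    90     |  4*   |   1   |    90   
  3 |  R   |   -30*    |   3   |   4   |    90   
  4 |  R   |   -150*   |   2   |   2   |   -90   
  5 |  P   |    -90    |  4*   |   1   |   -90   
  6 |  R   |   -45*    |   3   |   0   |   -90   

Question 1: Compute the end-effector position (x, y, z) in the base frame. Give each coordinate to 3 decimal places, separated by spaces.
-1.695 -2.497 1.946

after link 1: o_1 = (0.0000, 0.0000, 1.0000)
after link 2: o_2 = (2.8284, -2.8284, 2.0000)
after link 3: o_3 = (3.5355, 0.7071, 5.4641)
after link 4: o_4 = (2.2161, 0.6124, 2.9641)
after link 5: o_5 = (-1.5529, -0.5176, 4.1962)
after link 6: o_6 = (-1.6950, -2.4969, 1.9462)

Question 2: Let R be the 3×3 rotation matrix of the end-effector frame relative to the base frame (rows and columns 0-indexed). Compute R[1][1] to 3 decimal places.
End-effector y-axis (col 1 of R) = (0.0474,0.6597,0.7500)
R[1][1] = 0.6597

0.660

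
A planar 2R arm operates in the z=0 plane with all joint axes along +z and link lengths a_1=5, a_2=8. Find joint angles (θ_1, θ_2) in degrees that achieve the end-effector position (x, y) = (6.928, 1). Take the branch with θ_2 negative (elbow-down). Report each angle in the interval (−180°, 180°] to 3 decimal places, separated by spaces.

90.002 -120.002

cos θ_2 = (48.9972−5²−8²)/(2·5·8) = -0.5000; θ_2 = -120.0023° (elbow-down)
β = atan2(1.0000,6.9280) = 8.2134°; ψ = atan2(-6.9280,0.9997) = -81.7889°
θ_1 = β − ψ = 90.0023°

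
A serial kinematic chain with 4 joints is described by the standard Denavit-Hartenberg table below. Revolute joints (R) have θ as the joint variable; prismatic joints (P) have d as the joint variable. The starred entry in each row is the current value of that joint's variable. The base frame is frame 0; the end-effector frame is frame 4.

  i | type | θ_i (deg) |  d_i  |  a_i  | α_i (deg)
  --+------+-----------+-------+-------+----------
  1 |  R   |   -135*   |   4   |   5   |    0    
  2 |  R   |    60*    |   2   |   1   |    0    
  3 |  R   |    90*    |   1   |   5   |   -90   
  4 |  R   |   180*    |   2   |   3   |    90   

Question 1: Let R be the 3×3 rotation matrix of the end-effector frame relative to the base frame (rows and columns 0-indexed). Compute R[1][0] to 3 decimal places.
End-effector x-axis (col 0 of R) = (-0.9659,-0.2588,-0.0000)
R[1][0] = -0.2588

-0.259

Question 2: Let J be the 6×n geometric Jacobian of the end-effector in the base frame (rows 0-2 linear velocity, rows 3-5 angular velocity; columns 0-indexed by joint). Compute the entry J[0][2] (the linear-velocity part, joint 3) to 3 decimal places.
-2.449

axis z_2 = (0.0000,0.0000,1.0000); lever o_n−o_2 = (1.4142,2.4495,1.0000)
cross product → J_v[:, 2] = (-2.4495,1.4142,0.0000)
J_ω[:, 2] = z_2
entry J[0][2] = -2.4495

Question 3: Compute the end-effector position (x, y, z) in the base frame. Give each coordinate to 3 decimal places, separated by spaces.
-1.863 -2.052 7.000

after link 1: o_1 = (-3.5355, -3.5355, 4.0000)
after link 2: o_2 = (-3.2767, -4.5015, 6.0000)
after link 3: o_3 = (1.5529, -3.2074, 7.0000)
after link 4: o_4 = (-1.8625, -2.0520, 7.0000)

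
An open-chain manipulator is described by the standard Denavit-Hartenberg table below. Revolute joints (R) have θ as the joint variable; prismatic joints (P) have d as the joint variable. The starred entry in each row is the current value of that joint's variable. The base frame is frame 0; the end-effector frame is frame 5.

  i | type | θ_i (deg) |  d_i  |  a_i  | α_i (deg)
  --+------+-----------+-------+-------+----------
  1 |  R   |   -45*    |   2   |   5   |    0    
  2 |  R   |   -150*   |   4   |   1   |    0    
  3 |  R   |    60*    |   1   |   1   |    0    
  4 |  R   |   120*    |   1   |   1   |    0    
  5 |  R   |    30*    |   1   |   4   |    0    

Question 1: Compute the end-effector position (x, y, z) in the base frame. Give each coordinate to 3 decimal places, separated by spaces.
6.692 -3.207 9.000

after link 1: o_1 = (3.5355, -3.5355, 2.0000)
after link 2: o_2 = (2.5696, -3.2767, 6.0000)
after link 3: o_3 = (1.8625, -3.9838, 7.0000)
after link 4: o_4 = (2.8284, -4.2426, 8.0000)
after link 5: o_5 = (6.6921, -3.2074, 9.0000)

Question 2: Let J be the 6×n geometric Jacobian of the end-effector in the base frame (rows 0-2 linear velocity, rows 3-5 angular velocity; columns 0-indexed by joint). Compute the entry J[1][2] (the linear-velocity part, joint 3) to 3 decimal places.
axis z_2 = (0.0000,0.0000,1.0000); lever o_n−o_2 = (4.1225,0.0694,3.0000)
cross product → J_v[:, 2] = (-0.0694,4.1225,0.0000)
J_ω[:, 2] = z_2
entry J[1][2] = 4.1225

4.123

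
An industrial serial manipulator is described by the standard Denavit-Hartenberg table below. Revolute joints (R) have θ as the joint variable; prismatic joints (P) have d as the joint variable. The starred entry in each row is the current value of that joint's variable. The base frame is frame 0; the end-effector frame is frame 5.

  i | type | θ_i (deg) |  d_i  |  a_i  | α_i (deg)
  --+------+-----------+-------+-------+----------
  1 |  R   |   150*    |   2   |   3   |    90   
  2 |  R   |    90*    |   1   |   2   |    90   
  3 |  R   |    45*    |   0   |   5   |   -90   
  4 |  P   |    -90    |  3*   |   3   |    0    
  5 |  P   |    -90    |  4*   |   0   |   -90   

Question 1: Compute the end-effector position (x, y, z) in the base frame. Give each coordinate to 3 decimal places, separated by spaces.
-0.454 11.214 2.586

after link 1: o_1 = (-2.5981, 1.5000, 2.0000)
after link 2: o_2 = (-2.0981, 2.3660, 4.0000)
after link 3: o_3 = (-0.3303, 5.4279, 7.5355)
after link 4: o_4 = (-1.8677, 8.7650, 5.4142)
after link 5: o_5 = (-0.4535, 11.2145, 2.5858)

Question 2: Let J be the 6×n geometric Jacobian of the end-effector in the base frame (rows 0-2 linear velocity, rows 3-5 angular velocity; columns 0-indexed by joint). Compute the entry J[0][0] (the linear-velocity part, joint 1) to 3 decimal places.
-11.214

axis z_0 = ẑ; lever o_n−o_0 = (-0.4535,11.2145,2.5858)
cross product → J_v[:, 0] = (-11.2145,-0.4535,0.0000)
J_ω[:, 0] = z_0
entry J[0][0] = -11.2145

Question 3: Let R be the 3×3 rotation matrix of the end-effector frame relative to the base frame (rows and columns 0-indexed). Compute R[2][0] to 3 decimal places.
End-effector x-axis (col 0 of R) = (-0.3536,-0.6124,-0.7071)
R[2][0] = -0.7071

-0.707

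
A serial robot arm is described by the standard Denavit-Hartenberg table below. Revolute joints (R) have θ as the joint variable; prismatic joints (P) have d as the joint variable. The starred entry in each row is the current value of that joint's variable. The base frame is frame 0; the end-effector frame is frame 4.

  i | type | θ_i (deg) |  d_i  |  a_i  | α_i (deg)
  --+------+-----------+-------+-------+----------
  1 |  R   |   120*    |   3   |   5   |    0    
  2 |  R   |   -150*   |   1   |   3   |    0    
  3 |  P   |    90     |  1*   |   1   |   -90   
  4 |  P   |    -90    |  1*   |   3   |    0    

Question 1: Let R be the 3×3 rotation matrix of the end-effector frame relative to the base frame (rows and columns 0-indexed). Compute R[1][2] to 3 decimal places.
0.500

End-effector z-axis (col 2 of R) = (-0.8660,0.5000,0.0000)
R[1][2] = 0.5000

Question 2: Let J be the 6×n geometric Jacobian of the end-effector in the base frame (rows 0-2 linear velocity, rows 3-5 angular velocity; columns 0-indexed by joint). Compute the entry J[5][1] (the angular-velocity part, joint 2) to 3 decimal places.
axis z_1 = (0.0000,0.0000,1.0000); lever o_n−o_1 = (2.2321,-0.1340,5.0000)
cross product → J_v[:, 1] = (0.1340,2.2321,-0.0000)
J_ω[:, 1] = z_1
entry J[5][1] = 1.0000

1.000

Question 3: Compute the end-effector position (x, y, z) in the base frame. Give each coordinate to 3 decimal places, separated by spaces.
-0.268 4.196 8.000

after link 1: o_1 = (-2.5000, 4.3301, 3.0000)
after link 2: o_2 = (0.0981, 2.8301, 4.0000)
after link 3: o_3 = (0.5981, 3.6962, 5.0000)
after link 4: o_4 = (-0.2679, 4.1962, 8.0000)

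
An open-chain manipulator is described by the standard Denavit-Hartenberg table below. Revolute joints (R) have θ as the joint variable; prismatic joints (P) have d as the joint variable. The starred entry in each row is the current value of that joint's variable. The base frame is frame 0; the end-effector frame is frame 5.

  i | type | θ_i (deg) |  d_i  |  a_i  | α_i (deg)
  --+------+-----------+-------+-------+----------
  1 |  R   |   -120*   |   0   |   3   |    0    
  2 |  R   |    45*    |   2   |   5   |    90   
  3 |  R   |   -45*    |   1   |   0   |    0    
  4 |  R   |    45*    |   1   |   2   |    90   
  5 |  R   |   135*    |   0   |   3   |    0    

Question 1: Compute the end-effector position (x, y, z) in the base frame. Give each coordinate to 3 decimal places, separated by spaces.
-4.218 -8.377 2.000

after link 1: o_1 = (-1.5000, -2.5981, 0.0000)
after link 2: o_2 = (-0.2059, -7.4277, 2.0000)
after link 3: o_3 = (-1.1718, -7.6865, 2.0000)
after link 4: o_4 = (-1.6201, -9.8772, 2.0000)
after link 5: o_5 = (-4.2182, -8.3772, 2.0000)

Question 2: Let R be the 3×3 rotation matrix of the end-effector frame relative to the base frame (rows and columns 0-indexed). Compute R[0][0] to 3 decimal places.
End-effector x-axis (col 0 of R) = (-0.8660,0.5000,0.0000)
R[0][0] = -0.8660

-0.866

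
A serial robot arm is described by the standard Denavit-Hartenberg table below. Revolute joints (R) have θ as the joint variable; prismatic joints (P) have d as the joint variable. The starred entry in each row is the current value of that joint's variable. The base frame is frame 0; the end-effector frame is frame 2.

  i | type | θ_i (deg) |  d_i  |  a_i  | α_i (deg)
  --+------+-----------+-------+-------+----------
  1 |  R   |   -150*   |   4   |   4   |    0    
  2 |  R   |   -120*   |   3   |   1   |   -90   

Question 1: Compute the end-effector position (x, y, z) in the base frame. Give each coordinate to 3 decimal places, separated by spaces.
-3.464 -1.000 7.000

after link 1: o_1 = (-3.4641, -2.0000, 4.0000)
after link 2: o_2 = (-3.4641, -1.0000, 7.0000)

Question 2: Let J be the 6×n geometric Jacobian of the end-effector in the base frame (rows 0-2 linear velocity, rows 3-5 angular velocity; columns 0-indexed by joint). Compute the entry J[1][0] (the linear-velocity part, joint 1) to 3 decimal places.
-3.464

axis z_0 = ẑ; lever o_n−o_0 = (-3.4641,-1.0000,7.0000)
cross product → J_v[:, 0] = (1.0000,-3.4641,0.0000)
J_ω[:, 0] = z_0
entry J[1][0] = -3.4641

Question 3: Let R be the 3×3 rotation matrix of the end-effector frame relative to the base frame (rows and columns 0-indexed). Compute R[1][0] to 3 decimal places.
End-effector x-axis (col 0 of R) = (-0.0000,1.0000,0.0000)
R[1][0] = 1.0000

1.000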